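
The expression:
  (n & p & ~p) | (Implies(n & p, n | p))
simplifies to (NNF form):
True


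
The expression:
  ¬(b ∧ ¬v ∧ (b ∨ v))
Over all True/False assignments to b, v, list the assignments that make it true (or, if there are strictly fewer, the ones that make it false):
is false only for:
  b=True, v=False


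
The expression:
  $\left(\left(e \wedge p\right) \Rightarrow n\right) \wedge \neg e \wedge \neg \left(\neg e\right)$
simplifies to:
$\text{False}$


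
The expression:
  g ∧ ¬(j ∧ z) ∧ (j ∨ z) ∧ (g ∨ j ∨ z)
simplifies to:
g ∧ (j ∨ z) ∧ (¬j ∨ ¬z)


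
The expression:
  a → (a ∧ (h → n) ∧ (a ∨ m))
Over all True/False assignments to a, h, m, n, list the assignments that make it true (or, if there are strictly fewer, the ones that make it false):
is false only for:
  a=True, h=True, m=False, n=False;
  a=True, h=True, m=True, n=False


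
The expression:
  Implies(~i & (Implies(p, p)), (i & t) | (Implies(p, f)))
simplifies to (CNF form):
f | i | ~p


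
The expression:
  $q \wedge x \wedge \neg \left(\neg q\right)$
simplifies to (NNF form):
$q \wedge x$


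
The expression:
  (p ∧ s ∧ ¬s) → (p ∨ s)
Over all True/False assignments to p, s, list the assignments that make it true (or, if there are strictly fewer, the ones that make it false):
is always true.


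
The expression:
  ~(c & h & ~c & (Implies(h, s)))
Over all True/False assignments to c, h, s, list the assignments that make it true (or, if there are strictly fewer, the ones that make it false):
is always true.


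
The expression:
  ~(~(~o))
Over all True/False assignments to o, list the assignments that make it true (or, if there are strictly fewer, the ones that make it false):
is true only for:
  o=False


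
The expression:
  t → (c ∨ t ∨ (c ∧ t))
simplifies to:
True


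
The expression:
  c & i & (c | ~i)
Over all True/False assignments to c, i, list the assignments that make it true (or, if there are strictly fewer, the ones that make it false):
is true only for:
  c=True, i=True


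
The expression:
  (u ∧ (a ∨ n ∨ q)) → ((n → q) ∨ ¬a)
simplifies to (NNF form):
q ∨ ¬a ∨ ¬n ∨ ¬u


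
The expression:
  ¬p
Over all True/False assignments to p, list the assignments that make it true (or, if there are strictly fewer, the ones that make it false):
is true only for:
  p=False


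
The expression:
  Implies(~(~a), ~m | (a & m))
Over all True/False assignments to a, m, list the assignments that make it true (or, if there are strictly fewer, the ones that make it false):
is always true.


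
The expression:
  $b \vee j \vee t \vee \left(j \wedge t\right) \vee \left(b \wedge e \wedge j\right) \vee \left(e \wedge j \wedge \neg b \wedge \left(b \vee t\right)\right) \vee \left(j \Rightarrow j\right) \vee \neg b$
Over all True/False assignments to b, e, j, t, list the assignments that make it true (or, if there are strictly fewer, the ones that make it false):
is always true.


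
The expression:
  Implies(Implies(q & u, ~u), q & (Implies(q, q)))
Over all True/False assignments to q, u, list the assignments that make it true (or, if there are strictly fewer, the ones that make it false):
is true only for:
  q=True, u=False;
  q=True, u=True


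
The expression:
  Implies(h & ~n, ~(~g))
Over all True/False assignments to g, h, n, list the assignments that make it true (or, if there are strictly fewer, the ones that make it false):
is false only for:
  g=False, h=True, n=False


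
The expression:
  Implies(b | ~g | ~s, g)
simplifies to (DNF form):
g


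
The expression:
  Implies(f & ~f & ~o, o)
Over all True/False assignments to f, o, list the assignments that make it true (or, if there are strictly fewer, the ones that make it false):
is always true.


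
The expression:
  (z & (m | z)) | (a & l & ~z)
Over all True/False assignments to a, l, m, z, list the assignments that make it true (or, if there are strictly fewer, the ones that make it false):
is false only for:
  a=False, l=False, m=False, z=False;
  a=False, l=False, m=True, z=False;
  a=False, l=True, m=False, z=False;
  a=False, l=True, m=True, z=False;
  a=True, l=False, m=False, z=False;
  a=True, l=False, m=True, z=False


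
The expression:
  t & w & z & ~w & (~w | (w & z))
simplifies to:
False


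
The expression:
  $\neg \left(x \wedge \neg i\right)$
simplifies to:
$i \vee \neg x$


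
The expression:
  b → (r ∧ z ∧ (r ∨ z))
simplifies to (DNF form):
(r ∧ z) ∨ ¬b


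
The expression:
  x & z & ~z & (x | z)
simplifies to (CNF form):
False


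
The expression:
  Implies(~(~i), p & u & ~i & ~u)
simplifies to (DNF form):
~i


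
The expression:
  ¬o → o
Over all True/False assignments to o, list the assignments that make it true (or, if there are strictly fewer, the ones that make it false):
is true only for:
  o=True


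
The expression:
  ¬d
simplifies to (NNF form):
¬d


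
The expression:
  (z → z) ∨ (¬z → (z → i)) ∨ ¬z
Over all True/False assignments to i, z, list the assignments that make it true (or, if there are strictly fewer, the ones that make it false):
is always true.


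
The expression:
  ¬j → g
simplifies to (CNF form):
g ∨ j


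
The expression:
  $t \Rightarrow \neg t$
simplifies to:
$\neg t$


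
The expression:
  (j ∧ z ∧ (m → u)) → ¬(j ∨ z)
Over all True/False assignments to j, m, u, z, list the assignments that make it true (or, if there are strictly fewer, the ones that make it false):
is false only for:
  j=True, m=False, u=False, z=True;
  j=True, m=False, u=True, z=True;
  j=True, m=True, u=True, z=True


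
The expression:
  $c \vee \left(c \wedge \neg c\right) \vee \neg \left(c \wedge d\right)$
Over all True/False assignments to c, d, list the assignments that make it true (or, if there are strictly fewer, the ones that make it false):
is always true.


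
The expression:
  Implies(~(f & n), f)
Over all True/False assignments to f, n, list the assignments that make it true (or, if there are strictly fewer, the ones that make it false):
is true only for:
  f=True, n=False;
  f=True, n=True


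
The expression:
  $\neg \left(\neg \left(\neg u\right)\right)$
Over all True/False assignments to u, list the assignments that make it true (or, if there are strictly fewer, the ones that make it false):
is true only for:
  u=False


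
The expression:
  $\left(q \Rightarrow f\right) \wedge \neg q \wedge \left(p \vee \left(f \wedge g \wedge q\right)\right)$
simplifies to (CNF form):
$p \wedge \neg q$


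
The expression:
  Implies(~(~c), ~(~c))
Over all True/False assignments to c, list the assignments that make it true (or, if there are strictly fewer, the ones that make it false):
is always true.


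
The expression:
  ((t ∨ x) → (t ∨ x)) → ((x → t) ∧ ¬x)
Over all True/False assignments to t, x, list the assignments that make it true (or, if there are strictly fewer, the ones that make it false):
is true only for:
  t=False, x=False;
  t=True, x=False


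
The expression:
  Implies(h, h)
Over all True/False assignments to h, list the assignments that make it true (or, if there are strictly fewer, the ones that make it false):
is always true.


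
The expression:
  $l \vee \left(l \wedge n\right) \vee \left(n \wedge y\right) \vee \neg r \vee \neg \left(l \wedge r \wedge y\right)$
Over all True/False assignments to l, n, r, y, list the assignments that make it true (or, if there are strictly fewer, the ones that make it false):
is always true.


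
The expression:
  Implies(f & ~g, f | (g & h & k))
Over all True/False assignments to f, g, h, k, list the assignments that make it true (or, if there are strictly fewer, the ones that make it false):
is always true.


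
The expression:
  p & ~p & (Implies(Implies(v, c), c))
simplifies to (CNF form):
False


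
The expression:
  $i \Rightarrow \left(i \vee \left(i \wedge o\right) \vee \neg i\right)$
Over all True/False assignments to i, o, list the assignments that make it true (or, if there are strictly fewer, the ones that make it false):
is always true.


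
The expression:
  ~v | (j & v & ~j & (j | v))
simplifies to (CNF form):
~v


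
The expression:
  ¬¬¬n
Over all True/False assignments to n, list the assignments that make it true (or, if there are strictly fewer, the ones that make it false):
is true only for:
  n=False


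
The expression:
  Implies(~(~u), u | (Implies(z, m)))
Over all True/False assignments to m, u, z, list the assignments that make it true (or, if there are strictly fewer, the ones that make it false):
is always true.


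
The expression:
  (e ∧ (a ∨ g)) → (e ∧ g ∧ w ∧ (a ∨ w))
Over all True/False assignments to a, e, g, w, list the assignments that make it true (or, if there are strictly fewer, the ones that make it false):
is false only for:
  a=False, e=True, g=True, w=False;
  a=True, e=True, g=False, w=False;
  a=True, e=True, g=False, w=True;
  a=True, e=True, g=True, w=False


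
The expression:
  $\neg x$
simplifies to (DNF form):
$\neg x$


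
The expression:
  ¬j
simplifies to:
¬j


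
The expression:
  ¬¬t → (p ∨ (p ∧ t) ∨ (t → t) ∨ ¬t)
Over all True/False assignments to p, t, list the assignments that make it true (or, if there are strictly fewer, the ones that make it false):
is always true.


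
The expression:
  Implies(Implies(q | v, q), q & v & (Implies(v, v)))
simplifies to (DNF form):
v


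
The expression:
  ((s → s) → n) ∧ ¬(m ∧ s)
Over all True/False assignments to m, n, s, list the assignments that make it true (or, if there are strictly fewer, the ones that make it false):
is true only for:
  m=False, n=True, s=False;
  m=False, n=True, s=True;
  m=True, n=True, s=False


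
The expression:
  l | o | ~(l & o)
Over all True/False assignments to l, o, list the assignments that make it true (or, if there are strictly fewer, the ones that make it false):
is always true.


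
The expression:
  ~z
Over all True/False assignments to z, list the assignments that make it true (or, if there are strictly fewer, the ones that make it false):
is true only for:
  z=False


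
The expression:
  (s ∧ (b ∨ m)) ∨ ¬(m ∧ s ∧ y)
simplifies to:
True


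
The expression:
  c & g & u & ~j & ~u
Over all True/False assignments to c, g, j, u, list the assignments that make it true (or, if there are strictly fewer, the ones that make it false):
is never true.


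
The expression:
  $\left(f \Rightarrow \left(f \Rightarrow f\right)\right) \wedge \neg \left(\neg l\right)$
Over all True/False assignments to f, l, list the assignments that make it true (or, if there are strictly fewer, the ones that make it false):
is true only for:
  f=False, l=True;
  f=True, l=True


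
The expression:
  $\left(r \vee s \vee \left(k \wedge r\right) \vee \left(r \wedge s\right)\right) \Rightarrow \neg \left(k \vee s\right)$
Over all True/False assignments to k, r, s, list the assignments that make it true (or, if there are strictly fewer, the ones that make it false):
is true only for:
  k=False, r=False, s=False;
  k=False, r=True, s=False;
  k=True, r=False, s=False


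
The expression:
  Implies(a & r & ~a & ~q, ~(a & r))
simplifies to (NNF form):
True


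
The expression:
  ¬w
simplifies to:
¬w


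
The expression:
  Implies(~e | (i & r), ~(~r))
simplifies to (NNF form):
e | r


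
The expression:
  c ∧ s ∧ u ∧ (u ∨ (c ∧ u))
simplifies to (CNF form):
c ∧ s ∧ u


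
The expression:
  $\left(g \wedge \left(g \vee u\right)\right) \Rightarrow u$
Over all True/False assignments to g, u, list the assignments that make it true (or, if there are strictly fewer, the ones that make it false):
is false only for:
  g=True, u=False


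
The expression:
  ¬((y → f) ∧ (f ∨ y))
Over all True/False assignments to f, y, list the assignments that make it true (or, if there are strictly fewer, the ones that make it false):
is true only for:
  f=False, y=False;
  f=False, y=True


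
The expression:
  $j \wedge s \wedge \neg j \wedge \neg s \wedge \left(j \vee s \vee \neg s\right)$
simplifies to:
$\text{False}$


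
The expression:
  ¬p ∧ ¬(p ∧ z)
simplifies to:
¬p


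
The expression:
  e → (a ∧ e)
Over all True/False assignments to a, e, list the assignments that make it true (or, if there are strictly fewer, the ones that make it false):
is false only for:
  a=False, e=True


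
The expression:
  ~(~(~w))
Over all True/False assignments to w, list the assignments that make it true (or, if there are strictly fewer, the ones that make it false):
is true only for:
  w=False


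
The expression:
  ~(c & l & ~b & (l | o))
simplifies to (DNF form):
b | ~c | ~l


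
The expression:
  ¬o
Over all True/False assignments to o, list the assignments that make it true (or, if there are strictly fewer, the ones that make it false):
is true only for:
  o=False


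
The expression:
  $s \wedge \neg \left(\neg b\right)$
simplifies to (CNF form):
$b \wedge s$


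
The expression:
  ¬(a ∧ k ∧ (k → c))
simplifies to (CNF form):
¬a ∨ ¬c ∨ ¬k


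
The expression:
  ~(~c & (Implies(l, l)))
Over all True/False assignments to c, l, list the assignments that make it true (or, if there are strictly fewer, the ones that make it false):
is true only for:
  c=True, l=False;
  c=True, l=True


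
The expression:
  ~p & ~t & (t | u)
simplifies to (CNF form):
u & ~p & ~t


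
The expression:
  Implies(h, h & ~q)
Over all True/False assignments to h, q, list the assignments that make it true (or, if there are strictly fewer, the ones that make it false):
is false only for:
  h=True, q=True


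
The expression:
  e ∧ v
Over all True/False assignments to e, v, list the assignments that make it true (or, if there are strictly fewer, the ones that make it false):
is true only for:
  e=True, v=True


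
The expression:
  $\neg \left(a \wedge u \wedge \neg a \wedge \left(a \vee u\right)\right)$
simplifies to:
$\text{True}$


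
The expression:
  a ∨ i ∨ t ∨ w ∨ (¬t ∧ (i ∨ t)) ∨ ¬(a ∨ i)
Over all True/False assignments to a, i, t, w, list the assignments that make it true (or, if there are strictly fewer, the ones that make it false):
is always true.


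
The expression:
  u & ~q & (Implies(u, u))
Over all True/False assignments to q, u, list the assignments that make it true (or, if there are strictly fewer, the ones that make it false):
is true only for:
  q=False, u=True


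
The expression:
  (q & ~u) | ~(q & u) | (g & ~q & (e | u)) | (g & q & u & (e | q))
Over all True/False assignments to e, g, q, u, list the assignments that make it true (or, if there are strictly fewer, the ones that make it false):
is false only for:
  e=False, g=False, q=True, u=True;
  e=True, g=False, q=True, u=True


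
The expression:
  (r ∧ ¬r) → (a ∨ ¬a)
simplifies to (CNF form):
True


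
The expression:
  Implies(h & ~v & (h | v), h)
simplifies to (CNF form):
True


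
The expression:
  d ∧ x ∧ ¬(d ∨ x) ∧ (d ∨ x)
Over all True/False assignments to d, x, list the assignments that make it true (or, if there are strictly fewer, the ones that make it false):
is never true.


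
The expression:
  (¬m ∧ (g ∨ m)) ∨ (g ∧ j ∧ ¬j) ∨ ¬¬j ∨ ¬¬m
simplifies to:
g ∨ j ∨ m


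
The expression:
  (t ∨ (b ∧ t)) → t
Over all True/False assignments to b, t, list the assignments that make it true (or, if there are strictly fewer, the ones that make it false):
is always true.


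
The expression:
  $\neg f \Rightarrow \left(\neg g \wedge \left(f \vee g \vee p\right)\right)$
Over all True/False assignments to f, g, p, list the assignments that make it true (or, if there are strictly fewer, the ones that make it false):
is false only for:
  f=False, g=False, p=False;
  f=False, g=True, p=False;
  f=False, g=True, p=True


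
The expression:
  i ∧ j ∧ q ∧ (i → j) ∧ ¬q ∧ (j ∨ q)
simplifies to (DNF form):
False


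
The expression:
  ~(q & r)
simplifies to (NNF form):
~q | ~r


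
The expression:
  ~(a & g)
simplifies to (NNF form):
~a | ~g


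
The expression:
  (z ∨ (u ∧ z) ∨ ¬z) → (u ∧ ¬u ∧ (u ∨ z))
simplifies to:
False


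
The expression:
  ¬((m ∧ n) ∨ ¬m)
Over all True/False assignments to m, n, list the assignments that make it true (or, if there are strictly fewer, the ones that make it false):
is true only for:
  m=True, n=False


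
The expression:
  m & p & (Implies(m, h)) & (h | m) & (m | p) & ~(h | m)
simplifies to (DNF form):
False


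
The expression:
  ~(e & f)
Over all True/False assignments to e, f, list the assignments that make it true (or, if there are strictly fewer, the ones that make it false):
is false only for:
  e=True, f=True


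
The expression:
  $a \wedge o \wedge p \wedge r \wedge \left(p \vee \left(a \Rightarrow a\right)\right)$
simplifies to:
$a \wedge o \wedge p \wedge r$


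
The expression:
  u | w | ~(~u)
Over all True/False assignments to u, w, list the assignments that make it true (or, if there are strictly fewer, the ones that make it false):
is false only for:
  u=False, w=False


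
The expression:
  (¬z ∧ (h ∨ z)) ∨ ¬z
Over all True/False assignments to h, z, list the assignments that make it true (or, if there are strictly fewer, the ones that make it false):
is true only for:
  h=False, z=False;
  h=True, z=False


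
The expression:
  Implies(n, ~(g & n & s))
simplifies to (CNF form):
~g | ~n | ~s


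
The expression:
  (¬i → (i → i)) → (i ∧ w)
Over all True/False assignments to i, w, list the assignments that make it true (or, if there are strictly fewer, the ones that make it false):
is true only for:
  i=True, w=True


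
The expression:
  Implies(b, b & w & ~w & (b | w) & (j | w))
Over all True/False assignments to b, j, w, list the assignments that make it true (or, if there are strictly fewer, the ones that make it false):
is true only for:
  b=False, j=False, w=False;
  b=False, j=False, w=True;
  b=False, j=True, w=False;
  b=False, j=True, w=True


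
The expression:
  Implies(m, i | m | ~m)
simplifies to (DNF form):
True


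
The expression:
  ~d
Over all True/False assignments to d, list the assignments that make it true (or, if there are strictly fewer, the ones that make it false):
is true only for:
  d=False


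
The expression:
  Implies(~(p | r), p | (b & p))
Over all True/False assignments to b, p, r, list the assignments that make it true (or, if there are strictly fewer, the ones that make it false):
is false only for:
  b=False, p=False, r=False;
  b=True, p=False, r=False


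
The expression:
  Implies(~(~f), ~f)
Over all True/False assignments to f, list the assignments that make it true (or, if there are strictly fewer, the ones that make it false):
is true only for:
  f=False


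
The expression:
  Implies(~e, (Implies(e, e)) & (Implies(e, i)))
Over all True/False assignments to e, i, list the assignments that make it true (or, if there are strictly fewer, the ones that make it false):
is always true.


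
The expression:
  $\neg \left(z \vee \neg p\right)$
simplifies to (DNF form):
$p \wedge \neg z$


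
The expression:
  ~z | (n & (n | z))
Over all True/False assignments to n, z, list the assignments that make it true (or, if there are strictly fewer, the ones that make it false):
is false only for:
  n=False, z=True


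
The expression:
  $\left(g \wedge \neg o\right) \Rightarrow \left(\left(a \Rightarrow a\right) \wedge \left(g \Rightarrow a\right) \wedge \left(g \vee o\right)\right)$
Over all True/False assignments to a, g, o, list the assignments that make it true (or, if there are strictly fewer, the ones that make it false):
is false only for:
  a=False, g=True, o=False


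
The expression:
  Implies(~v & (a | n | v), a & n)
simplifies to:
v | (a & n) | (~a & ~n)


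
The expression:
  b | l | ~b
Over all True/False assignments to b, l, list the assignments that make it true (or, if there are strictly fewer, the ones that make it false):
is always true.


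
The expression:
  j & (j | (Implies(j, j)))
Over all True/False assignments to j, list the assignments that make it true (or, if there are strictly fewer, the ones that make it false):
is true only for:
  j=True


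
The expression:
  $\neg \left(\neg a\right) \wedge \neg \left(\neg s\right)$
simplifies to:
$a \wedge s$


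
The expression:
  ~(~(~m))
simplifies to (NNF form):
~m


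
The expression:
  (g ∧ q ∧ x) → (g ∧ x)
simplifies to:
True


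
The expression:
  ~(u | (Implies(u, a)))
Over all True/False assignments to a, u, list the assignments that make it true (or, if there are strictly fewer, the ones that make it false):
is never true.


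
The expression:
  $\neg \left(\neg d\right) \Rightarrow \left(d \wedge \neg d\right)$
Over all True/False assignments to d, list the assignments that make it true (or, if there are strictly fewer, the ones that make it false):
is true only for:
  d=False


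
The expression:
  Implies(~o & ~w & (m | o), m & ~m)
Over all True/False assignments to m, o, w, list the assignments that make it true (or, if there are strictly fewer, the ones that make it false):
is false only for:
  m=True, o=False, w=False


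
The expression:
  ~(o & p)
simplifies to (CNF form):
~o | ~p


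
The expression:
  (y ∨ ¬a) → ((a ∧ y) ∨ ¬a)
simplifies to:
True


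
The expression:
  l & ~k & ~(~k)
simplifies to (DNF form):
False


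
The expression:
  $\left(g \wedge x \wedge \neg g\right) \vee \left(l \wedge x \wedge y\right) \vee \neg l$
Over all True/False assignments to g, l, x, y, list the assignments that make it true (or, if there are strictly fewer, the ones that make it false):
is false only for:
  g=False, l=True, x=False, y=False;
  g=False, l=True, x=False, y=True;
  g=False, l=True, x=True, y=False;
  g=True, l=True, x=False, y=False;
  g=True, l=True, x=False, y=True;
  g=True, l=True, x=True, y=False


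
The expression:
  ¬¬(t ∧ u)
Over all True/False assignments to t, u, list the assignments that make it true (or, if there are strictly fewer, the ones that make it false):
is true only for:
  t=True, u=True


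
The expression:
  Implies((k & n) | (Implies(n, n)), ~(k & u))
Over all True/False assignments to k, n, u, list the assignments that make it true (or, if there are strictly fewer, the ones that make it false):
is false only for:
  k=True, n=False, u=True;
  k=True, n=True, u=True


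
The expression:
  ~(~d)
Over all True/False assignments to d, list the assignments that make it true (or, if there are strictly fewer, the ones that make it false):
is true only for:
  d=True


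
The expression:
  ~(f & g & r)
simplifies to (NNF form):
~f | ~g | ~r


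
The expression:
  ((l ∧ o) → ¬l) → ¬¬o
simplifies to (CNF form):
o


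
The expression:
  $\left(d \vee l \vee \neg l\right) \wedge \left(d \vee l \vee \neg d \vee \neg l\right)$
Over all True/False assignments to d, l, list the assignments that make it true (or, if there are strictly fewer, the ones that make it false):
is always true.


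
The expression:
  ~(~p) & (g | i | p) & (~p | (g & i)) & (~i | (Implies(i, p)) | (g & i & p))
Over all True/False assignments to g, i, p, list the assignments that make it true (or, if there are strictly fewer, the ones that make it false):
is true only for:
  g=True, i=True, p=True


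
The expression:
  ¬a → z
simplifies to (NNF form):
a ∨ z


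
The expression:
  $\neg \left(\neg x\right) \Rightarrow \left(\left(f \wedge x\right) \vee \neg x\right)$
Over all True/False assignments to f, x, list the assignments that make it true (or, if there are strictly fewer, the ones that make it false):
is false only for:
  f=False, x=True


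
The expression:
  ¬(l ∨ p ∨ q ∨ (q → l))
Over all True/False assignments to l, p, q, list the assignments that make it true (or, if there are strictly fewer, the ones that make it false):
is never true.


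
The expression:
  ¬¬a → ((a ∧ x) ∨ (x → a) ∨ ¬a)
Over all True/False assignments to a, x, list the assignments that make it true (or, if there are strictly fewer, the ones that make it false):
is always true.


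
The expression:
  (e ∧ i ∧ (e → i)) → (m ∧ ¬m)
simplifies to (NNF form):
¬e ∨ ¬i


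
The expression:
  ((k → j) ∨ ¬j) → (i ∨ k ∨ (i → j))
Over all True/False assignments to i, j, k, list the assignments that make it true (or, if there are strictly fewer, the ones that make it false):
is always true.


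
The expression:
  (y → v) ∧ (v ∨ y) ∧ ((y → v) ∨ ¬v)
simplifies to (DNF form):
v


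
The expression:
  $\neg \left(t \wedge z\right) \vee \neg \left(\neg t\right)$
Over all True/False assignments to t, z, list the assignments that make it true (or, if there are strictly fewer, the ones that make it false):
is always true.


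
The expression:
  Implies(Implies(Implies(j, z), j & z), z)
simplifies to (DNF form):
z | ~j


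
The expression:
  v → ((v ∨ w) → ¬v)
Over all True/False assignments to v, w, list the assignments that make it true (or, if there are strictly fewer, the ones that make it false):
is true only for:
  v=False, w=False;
  v=False, w=True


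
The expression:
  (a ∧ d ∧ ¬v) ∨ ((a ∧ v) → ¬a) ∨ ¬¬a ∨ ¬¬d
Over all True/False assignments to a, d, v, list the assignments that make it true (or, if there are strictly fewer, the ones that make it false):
is always true.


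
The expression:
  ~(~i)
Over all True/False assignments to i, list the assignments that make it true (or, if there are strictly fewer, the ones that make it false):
is true only for:
  i=True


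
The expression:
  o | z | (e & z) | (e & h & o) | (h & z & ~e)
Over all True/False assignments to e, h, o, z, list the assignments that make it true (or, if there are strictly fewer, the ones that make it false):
is false only for:
  e=False, h=False, o=False, z=False;
  e=False, h=True, o=False, z=False;
  e=True, h=False, o=False, z=False;
  e=True, h=True, o=False, z=False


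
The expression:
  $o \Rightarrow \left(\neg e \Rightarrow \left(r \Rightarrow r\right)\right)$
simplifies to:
$\text{True}$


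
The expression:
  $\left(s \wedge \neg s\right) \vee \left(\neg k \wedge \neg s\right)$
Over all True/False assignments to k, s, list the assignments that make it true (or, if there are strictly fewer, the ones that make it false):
is true only for:
  k=False, s=False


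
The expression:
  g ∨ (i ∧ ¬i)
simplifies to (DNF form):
g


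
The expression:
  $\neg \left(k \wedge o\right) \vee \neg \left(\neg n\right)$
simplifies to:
$n \vee \neg k \vee \neg o$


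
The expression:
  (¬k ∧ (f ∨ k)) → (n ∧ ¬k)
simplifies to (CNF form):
k ∨ n ∨ ¬f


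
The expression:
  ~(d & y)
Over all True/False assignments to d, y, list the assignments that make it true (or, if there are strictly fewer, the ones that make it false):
is false only for:
  d=True, y=True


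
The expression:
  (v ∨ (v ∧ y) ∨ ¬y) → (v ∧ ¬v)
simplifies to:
y ∧ ¬v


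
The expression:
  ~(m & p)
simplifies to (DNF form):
~m | ~p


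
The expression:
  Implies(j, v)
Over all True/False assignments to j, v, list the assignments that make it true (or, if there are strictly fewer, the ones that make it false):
is false only for:
  j=True, v=False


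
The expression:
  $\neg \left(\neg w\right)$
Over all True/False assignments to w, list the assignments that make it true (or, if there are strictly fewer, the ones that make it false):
is true only for:
  w=True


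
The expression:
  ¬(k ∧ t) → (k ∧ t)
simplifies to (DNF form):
k ∧ t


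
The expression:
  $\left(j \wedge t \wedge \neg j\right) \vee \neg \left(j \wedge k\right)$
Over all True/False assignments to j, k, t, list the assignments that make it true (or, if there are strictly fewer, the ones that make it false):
is false only for:
  j=True, k=True, t=False;
  j=True, k=True, t=True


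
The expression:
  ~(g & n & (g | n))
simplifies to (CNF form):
~g | ~n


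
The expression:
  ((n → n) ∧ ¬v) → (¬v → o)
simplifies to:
o ∨ v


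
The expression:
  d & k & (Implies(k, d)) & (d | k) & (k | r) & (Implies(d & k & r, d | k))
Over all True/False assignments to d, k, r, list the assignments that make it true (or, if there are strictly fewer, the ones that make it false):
is true only for:
  d=True, k=True, r=False;
  d=True, k=True, r=True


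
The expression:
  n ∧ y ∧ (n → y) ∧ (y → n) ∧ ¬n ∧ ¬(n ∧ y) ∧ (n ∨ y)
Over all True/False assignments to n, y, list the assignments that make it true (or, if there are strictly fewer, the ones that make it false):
is never true.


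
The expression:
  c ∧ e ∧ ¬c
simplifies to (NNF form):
False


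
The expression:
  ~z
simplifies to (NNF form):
~z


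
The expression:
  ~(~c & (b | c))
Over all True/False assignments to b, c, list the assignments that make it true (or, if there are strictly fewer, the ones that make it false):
is false only for:
  b=True, c=False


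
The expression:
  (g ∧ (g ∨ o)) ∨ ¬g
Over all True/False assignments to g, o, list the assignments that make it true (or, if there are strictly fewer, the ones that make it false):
is always true.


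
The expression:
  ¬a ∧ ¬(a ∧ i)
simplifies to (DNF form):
¬a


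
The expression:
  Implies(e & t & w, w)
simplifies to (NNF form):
True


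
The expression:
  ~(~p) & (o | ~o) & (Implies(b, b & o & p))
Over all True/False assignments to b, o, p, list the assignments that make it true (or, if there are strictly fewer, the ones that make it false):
is true only for:
  b=False, o=False, p=True;
  b=False, o=True, p=True;
  b=True, o=True, p=True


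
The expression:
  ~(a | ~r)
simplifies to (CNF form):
r & ~a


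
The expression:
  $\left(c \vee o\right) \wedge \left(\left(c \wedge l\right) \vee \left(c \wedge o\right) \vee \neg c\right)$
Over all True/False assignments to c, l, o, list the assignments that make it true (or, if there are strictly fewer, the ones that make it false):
is false only for:
  c=False, l=False, o=False;
  c=False, l=True, o=False;
  c=True, l=False, o=False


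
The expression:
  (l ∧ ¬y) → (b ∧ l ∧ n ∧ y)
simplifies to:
y ∨ ¬l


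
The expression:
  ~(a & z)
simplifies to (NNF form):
~a | ~z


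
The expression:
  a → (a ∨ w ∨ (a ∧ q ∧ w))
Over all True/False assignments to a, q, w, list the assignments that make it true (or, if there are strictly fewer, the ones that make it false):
is always true.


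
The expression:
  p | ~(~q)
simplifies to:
p | q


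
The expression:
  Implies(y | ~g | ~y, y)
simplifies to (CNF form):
y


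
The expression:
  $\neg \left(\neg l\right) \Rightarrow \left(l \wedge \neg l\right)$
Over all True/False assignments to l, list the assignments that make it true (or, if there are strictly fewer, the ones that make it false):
is true only for:
  l=False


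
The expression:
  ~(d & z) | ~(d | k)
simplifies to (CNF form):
~d | ~z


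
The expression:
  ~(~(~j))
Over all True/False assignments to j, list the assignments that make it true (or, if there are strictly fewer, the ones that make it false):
is true only for:
  j=False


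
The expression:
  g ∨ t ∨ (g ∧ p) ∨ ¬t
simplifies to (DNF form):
True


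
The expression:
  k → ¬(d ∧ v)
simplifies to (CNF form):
¬d ∨ ¬k ∨ ¬v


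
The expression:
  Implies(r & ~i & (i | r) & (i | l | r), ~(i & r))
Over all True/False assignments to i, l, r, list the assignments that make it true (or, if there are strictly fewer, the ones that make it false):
is always true.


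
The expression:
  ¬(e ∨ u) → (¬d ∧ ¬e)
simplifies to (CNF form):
e ∨ u ∨ ¬d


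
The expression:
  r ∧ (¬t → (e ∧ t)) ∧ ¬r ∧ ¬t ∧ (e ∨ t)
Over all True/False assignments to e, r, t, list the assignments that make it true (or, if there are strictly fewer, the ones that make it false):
is never true.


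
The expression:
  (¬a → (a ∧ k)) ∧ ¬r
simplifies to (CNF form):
a ∧ ¬r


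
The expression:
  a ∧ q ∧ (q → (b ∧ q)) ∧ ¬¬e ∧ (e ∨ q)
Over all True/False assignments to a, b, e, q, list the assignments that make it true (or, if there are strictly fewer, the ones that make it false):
is true only for:
  a=True, b=True, e=True, q=True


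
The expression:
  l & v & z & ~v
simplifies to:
False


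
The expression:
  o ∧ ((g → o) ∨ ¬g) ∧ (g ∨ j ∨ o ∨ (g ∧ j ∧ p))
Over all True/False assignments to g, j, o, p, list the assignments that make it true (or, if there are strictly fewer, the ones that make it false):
is true only for:
  g=False, j=False, o=True, p=False;
  g=False, j=False, o=True, p=True;
  g=False, j=True, o=True, p=False;
  g=False, j=True, o=True, p=True;
  g=True, j=False, o=True, p=False;
  g=True, j=False, o=True, p=True;
  g=True, j=True, o=True, p=False;
  g=True, j=True, o=True, p=True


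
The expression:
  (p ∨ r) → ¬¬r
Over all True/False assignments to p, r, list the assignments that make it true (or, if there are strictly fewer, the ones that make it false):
is false only for:
  p=True, r=False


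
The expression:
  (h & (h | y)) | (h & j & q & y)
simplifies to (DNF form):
h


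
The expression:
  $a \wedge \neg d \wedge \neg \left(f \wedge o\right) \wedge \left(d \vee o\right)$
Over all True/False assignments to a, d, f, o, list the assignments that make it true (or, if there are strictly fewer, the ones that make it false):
is true only for:
  a=True, d=False, f=False, o=True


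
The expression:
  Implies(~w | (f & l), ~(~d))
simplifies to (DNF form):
d | (w & ~f) | (w & ~l)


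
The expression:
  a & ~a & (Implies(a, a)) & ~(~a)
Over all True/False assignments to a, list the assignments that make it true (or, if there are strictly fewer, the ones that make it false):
is never true.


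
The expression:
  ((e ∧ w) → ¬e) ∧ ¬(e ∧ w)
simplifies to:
¬e ∨ ¬w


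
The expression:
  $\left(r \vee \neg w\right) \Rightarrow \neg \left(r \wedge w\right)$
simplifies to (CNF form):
$\neg r \vee \neg w$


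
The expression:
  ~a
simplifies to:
~a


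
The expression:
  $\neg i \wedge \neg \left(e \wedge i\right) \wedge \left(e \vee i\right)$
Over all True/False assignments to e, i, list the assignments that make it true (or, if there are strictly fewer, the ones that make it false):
is true only for:
  e=True, i=False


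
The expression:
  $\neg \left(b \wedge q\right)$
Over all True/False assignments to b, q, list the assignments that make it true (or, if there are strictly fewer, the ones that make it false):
is false only for:
  b=True, q=True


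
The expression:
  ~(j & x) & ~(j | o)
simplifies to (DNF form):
~j & ~o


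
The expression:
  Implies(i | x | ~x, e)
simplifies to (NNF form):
e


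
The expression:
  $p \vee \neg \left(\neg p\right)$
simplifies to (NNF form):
$p$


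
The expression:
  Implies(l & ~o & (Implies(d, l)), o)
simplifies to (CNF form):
o | ~l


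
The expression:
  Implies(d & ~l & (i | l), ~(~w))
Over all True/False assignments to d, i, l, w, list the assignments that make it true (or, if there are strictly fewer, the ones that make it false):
is false only for:
  d=True, i=True, l=False, w=False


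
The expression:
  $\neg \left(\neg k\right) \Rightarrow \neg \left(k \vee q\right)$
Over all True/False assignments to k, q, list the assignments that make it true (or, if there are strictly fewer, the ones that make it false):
is true only for:
  k=False, q=False;
  k=False, q=True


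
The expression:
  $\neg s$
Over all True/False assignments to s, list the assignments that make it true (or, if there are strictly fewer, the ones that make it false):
is true only for:
  s=False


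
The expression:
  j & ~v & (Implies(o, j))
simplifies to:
j & ~v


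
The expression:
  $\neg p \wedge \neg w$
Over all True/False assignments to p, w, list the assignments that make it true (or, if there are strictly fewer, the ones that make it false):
is true only for:
  p=False, w=False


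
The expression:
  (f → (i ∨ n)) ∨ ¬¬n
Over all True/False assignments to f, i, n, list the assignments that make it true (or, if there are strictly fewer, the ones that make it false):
is false only for:
  f=True, i=False, n=False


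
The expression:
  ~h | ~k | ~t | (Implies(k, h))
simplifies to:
True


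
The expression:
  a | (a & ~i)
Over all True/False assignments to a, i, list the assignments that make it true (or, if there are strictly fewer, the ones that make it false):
is true only for:
  a=True, i=False;
  a=True, i=True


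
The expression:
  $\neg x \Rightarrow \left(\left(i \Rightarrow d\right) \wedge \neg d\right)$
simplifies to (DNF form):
$x \vee \left(\neg d \wedge \neg i\right)$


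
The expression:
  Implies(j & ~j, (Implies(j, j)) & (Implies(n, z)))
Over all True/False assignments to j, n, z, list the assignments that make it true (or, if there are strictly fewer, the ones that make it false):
is always true.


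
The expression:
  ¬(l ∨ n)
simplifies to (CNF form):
¬l ∧ ¬n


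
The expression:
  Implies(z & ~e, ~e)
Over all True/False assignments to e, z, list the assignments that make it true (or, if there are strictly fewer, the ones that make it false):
is always true.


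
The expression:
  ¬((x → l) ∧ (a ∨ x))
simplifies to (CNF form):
(x ∨ ¬a) ∧ (¬l ∨ ¬x)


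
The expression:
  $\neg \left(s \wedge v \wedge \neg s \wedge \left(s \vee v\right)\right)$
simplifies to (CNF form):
$\text{True}$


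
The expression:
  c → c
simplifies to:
True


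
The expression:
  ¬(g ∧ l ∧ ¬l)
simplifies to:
True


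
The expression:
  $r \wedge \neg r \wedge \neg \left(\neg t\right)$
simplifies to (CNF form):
$\text{False}$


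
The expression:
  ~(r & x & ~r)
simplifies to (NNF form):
True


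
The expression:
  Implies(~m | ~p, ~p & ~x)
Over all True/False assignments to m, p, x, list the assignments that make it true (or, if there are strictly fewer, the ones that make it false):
is true only for:
  m=False, p=False, x=False;
  m=True, p=False, x=False;
  m=True, p=True, x=False;
  m=True, p=True, x=True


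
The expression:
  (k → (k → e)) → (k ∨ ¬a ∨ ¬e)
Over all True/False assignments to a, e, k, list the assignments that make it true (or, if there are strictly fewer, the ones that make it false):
is false only for:
  a=True, e=True, k=False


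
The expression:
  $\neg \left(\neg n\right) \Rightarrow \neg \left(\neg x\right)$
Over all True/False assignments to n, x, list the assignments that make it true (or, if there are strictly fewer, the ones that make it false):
is false only for:
  n=True, x=False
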